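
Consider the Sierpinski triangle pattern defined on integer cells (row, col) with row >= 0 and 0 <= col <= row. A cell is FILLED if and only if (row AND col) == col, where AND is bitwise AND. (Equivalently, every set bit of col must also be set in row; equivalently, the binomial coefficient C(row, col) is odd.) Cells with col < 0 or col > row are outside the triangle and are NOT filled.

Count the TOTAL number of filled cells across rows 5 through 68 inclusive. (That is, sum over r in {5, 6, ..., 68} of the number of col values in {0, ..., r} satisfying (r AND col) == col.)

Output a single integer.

r5=101 pc2: +4 =4
r6=110 pc2: +4 =8
r7=111 pc3: +8 =16
r8=1000 pc1: +2 =18
r9=1001 pc2: +4 =22
r10=1010 pc2: +4 =26
r11=1011 pc3: +8 =34
r12=1100 pc2: +4 =38
r13=1101 pc3: +8 =46
r14=1110 pc3: +8 =54
r15=1111 pc4: +16 =70
r16=10000 pc1: +2 =72
r17=10001 pc2: +4 =76
r18=10010 pc2: +4 =80
r19=10011 pc3: +8 =88
r20=10100 pc2: +4 =92
r21=10101 pc3: +8 =100
r22=10110 pc3: +8 =108
r23=10111 pc4: +16 =124
r24=11000 pc2: +4 =128
r25=11001 pc3: +8 =136
r26=11010 pc3: +8 =144
r27=11011 pc4: +16 =160
r28=11100 pc3: +8 =168
r29=11101 pc4: +16 =184
r30=11110 pc4: +16 =200
r31=11111 pc5: +32 =232
r32=100000 pc1: +2 =234
r33=100001 pc2: +4 =238
r34=100010 pc2: +4 =242
r35=100011 pc3: +8 =250
r36=100100 pc2: +4 =254
r37=100101 pc3: +8 =262
r38=100110 pc3: +8 =270
r39=100111 pc4: +16 =286
r40=101000 pc2: +4 =290
r41=101001 pc3: +8 =298
r42=101010 pc3: +8 =306
r43=101011 pc4: +16 =322
r44=101100 pc3: +8 =330
r45=101101 pc4: +16 =346
r46=101110 pc4: +16 =362
r47=101111 pc5: +32 =394
r48=110000 pc2: +4 =398
r49=110001 pc3: +8 =406
r50=110010 pc3: +8 =414
r51=110011 pc4: +16 =430
r52=110100 pc3: +8 =438
r53=110101 pc4: +16 =454
r54=110110 pc4: +16 =470
r55=110111 pc5: +32 =502
r56=111000 pc3: +8 =510
r57=111001 pc4: +16 =526
r58=111010 pc4: +16 =542
r59=111011 pc5: +32 =574
r60=111100 pc4: +16 =590
r61=111101 pc5: +32 =622
r62=111110 pc5: +32 =654
r63=111111 pc6: +64 =718
r64=1000000 pc1: +2 =720
r65=1000001 pc2: +4 =724
r66=1000010 pc2: +4 =728
r67=1000011 pc3: +8 =736
r68=1000100 pc2: +4 =740

Answer: 740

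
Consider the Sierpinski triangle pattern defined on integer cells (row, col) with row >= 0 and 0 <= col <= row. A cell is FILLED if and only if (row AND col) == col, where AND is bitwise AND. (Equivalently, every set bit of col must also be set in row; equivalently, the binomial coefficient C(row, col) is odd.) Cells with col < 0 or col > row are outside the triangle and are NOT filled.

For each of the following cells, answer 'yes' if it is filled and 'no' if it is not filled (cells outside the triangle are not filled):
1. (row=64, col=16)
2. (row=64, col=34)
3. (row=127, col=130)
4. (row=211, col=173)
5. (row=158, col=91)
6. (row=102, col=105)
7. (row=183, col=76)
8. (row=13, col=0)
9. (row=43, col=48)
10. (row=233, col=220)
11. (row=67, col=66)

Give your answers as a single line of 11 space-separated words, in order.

(64,16): row=0b1000000, col=0b10000, row AND col = 0b0 = 0; 0 != 16 -> empty
(64,34): row=0b1000000, col=0b100010, row AND col = 0b0 = 0; 0 != 34 -> empty
(127,130): col outside [0, 127] -> not filled
(211,173): row=0b11010011, col=0b10101101, row AND col = 0b10000001 = 129; 129 != 173 -> empty
(158,91): row=0b10011110, col=0b1011011, row AND col = 0b11010 = 26; 26 != 91 -> empty
(102,105): col outside [0, 102] -> not filled
(183,76): row=0b10110111, col=0b1001100, row AND col = 0b100 = 4; 4 != 76 -> empty
(13,0): row=0b1101, col=0b0, row AND col = 0b0 = 0; 0 == 0 -> filled
(43,48): col outside [0, 43] -> not filled
(233,220): row=0b11101001, col=0b11011100, row AND col = 0b11001000 = 200; 200 != 220 -> empty
(67,66): row=0b1000011, col=0b1000010, row AND col = 0b1000010 = 66; 66 == 66 -> filled

Answer: no no no no no no no yes no no yes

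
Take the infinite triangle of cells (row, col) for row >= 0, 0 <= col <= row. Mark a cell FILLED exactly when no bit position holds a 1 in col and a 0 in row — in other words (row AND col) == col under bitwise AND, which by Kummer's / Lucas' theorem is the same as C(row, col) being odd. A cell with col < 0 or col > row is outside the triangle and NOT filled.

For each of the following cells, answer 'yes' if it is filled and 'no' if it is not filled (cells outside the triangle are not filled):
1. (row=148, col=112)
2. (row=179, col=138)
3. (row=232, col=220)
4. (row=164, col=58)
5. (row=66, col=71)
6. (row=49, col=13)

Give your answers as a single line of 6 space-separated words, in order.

(148,112): row=0b10010100, col=0b1110000, row AND col = 0b10000 = 16; 16 != 112 -> empty
(179,138): row=0b10110011, col=0b10001010, row AND col = 0b10000010 = 130; 130 != 138 -> empty
(232,220): row=0b11101000, col=0b11011100, row AND col = 0b11001000 = 200; 200 != 220 -> empty
(164,58): row=0b10100100, col=0b111010, row AND col = 0b100000 = 32; 32 != 58 -> empty
(66,71): col outside [0, 66] -> not filled
(49,13): row=0b110001, col=0b1101, row AND col = 0b1 = 1; 1 != 13 -> empty

Answer: no no no no no no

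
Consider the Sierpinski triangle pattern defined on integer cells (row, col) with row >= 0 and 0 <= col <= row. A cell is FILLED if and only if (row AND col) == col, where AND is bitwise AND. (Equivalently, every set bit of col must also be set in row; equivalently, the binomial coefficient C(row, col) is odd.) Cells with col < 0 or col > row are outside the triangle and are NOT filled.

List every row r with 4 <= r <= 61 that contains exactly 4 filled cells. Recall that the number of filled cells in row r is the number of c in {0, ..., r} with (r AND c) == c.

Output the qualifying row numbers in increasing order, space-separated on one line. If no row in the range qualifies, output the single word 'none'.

Answer: 5 6 9 10 12 17 18 20 24 33 34 36 40 48

Derivation:
Row r has 2^popcount(r) filled cells, so we need popcount(r) = log2(4) = 2.
Scan r = 4..61 and keep those with exactly 2 one-bits:
r=4=100 popcount=1 -> skip
r=5=101 popcount=2 -> KEEP
r=6=110 popcount=2 -> KEEP
r=7=111 popcount=3 -> skip
r=8=1000 popcount=1 -> skip
r=9=1001 popcount=2 -> KEEP
r=10=1010 popcount=2 -> KEEP
r=11=1011 popcount=3 -> skip
r=12=1100 popcount=2 -> KEEP
r=13=1101 popcount=3 -> skip
r=14=1110 popcount=3 -> skip
r=15=1111 popcount=4 -> skip
r=16=10000 popcount=1 -> skip
r=17=10001 popcount=2 -> KEEP
r=18=10010 popcount=2 -> KEEP
r=19=10011 popcount=3 -> skip
r=20=10100 popcount=2 -> KEEP
r=21=10101 popcount=3 -> skip
r=22=10110 popcount=3 -> skip
r=23=10111 popcount=4 -> skip
r=24=11000 popcount=2 -> KEEP
r=25=11001 popcount=3 -> skip
r=26=11010 popcount=3 -> skip
r=27=11011 popcount=4 -> skip
r=28=11100 popcount=3 -> skip
r=29=11101 popcount=4 -> skip
r=30=11110 popcount=4 -> skip
r=31=11111 popcount=5 -> skip
r=32=100000 popcount=1 -> skip
r=33=100001 popcount=2 -> KEEP
r=34=100010 popcount=2 -> KEEP
r=35=100011 popcount=3 -> skip
r=36=100100 popcount=2 -> KEEP
r=37=100101 popcount=3 -> skip
r=38=100110 popcount=3 -> skip
r=39=100111 popcount=4 -> skip
r=40=101000 popcount=2 -> KEEP
r=41=101001 popcount=3 -> skip
r=42=101010 popcount=3 -> skip
r=43=101011 popcount=4 -> skip
r=44=101100 popcount=3 -> skip
r=45=101101 popcount=4 -> skip
r=46=101110 popcount=4 -> skip
r=47=101111 popcount=5 -> skip
r=48=110000 popcount=2 -> KEEP
r=49=110001 popcount=3 -> skip
r=50=110010 popcount=3 -> skip
r=51=110011 popcount=4 -> skip
r=52=110100 popcount=3 -> skip
r=53=110101 popcount=4 -> skip
r=54=110110 popcount=4 -> skip
r=55=110111 popcount=5 -> skip
r=56=111000 popcount=3 -> skip
r=57=111001 popcount=4 -> skip
r=58=111010 popcount=4 -> skip
r=59=111011 popcount=5 -> skip
r=60=111100 popcount=4 -> skip
r=61=111101 popcount=5 -> skip
Kept rows: 5 6 9 10 12 17 18 20 24 33 34 36 40 48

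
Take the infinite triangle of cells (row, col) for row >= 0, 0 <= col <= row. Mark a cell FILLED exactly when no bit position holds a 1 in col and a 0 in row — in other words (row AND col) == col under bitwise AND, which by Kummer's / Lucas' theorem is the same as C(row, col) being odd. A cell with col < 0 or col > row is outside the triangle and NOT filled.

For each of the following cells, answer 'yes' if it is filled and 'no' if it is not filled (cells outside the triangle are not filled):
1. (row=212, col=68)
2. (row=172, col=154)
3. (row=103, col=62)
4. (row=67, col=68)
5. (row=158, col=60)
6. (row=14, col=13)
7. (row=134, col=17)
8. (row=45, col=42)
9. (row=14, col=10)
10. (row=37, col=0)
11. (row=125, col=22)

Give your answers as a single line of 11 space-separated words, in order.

Answer: yes no no no no no no no yes yes no

Derivation:
(212,68): row=0b11010100, col=0b1000100, row AND col = 0b1000100 = 68; 68 == 68 -> filled
(172,154): row=0b10101100, col=0b10011010, row AND col = 0b10001000 = 136; 136 != 154 -> empty
(103,62): row=0b1100111, col=0b111110, row AND col = 0b100110 = 38; 38 != 62 -> empty
(67,68): col outside [0, 67] -> not filled
(158,60): row=0b10011110, col=0b111100, row AND col = 0b11100 = 28; 28 != 60 -> empty
(14,13): row=0b1110, col=0b1101, row AND col = 0b1100 = 12; 12 != 13 -> empty
(134,17): row=0b10000110, col=0b10001, row AND col = 0b0 = 0; 0 != 17 -> empty
(45,42): row=0b101101, col=0b101010, row AND col = 0b101000 = 40; 40 != 42 -> empty
(14,10): row=0b1110, col=0b1010, row AND col = 0b1010 = 10; 10 == 10 -> filled
(37,0): row=0b100101, col=0b0, row AND col = 0b0 = 0; 0 == 0 -> filled
(125,22): row=0b1111101, col=0b10110, row AND col = 0b10100 = 20; 20 != 22 -> empty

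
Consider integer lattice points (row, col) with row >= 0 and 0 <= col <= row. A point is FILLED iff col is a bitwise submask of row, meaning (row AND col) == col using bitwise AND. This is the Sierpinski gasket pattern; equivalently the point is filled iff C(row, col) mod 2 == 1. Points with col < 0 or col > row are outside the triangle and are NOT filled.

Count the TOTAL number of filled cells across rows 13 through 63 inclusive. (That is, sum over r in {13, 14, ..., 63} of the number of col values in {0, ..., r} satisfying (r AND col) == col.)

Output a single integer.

Answer: 680

Derivation:
r13=1101 pc3: +8 =8
r14=1110 pc3: +8 =16
r15=1111 pc4: +16 =32
r16=10000 pc1: +2 =34
r17=10001 pc2: +4 =38
r18=10010 pc2: +4 =42
r19=10011 pc3: +8 =50
r20=10100 pc2: +4 =54
r21=10101 pc3: +8 =62
r22=10110 pc3: +8 =70
r23=10111 pc4: +16 =86
r24=11000 pc2: +4 =90
r25=11001 pc3: +8 =98
r26=11010 pc3: +8 =106
r27=11011 pc4: +16 =122
r28=11100 pc3: +8 =130
r29=11101 pc4: +16 =146
r30=11110 pc4: +16 =162
r31=11111 pc5: +32 =194
r32=100000 pc1: +2 =196
r33=100001 pc2: +4 =200
r34=100010 pc2: +4 =204
r35=100011 pc3: +8 =212
r36=100100 pc2: +4 =216
r37=100101 pc3: +8 =224
r38=100110 pc3: +8 =232
r39=100111 pc4: +16 =248
r40=101000 pc2: +4 =252
r41=101001 pc3: +8 =260
r42=101010 pc3: +8 =268
r43=101011 pc4: +16 =284
r44=101100 pc3: +8 =292
r45=101101 pc4: +16 =308
r46=101110 pc4: +16 =324
r47=101111 pc5: +32 =356
r48=110000 pc2: +4 =360
r49=110001 pc3: +8 =368
r50=110010 pc3: +8 =376
r51=110011 pc4: +16 =392
r52=110100 pc3: +8 =400
r53=110101 pc4: +16 =416
r54=110110 pc4: +16 =432
r55=110111 pc5: +32 =464
r56=111000 pc3: +8 =472
r57=111001 pc4: +16 =488
r58=111010 pc4: +16 =504
r59=111011 pc5: +32 =536
r60=111100 pc4: +16 =552
r61=111101 pc5: +32 =584
r62=111110 pc5: +32 =616
r63=111111 pc6: +64 =680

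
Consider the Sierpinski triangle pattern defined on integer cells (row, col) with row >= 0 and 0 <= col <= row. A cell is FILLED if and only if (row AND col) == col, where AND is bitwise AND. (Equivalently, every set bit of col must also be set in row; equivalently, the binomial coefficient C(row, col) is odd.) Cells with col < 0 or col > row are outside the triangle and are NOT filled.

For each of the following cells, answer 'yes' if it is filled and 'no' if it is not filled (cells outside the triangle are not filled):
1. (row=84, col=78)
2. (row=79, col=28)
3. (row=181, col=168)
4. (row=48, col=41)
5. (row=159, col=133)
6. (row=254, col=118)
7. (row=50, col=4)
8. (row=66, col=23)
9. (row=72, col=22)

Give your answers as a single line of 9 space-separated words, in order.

Answer: no no no no yes yes no no no

Derivation:
(84,78): row=0b1010100, col=0b1001110, row AND col = 0b1000100 = 68; 68 != 78 -> empty
(79,28): row=0b1001111, col=0b11100, row AND col = 0b1100 = 12; 12 != 28 -> empty
(181,168): row=0b10110101, col=0b10101000, row AND col = 0b10100000 = 160; 160 != 168 -> empty
(48,41): row=0b110000, col=0b101001, row AND col = 0b100000 = 32; 32 != 41 -> empty
(159,133): row=0b10011111, col=0b10000101, row AND col = 0b10000101 = 133; 133 == 133 -> filled
(254,118): row=0b11111110, col=0b1110110, row AND col = 0b1110110 = 118; 118 == 118 -> filled
(50,4): row=0b110010, col=0b100, row AND col = 0b0 = 0; 0 != 4 -> empty
(66,23): row=0b1000010, col=0b10111, row AND col = 0b10 = 2; 2 != 23 -> empty
(72,22): row=0b1001000, col=0b10110, row AND col = 0b0 = 0; 0 != 22 -> empty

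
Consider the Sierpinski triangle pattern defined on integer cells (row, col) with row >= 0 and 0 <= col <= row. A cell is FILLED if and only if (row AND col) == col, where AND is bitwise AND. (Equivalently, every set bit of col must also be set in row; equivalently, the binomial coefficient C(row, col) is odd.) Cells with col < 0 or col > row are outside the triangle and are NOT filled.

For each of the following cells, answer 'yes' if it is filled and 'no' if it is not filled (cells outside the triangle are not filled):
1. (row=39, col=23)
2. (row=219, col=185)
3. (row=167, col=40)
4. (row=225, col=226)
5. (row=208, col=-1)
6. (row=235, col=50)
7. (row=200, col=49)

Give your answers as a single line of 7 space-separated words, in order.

Answer: no no no no no no no

Derivation:
(39,23): row=0b100111, col=0b10111, row AND col = 0b111 = 7; 7 != 23 -> empty
(219,185): row=0b11011011, col=0b10111001, row AND col = 0b10011001 = 153; 153 != 185 -> empty
(167,40): row=0b10100111, col=0b101000, row AND col = 0b100000 = 32; 32 != 40 -> empty
(225,226): col outside [0, 225] -> not filled
(208,-1): col outside [0, 208] -> not filled
(235,50): row=0b11101011, col=0b110010, row AND col = 0b100010 = 34; 34 != 50 -> empty
(200,49): row=0b11001000, col=0b110001, row AND col = 0b0 = 0; 0 != 49 -> empty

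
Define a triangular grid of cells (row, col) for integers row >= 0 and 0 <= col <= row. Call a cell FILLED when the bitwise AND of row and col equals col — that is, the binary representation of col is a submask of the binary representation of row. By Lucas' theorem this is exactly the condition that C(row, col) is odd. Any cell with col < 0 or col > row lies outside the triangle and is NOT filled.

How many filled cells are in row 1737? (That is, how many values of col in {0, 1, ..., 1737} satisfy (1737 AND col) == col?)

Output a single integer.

Answer: 64

Derivation:
1737 in binary = 11011001001
popcount(1737) = number of 1-bits in 11011001001 = 6
A col c satisfies (1737 AND c) == c iff every set bit of c is also set in 1737; each of the 6 set bits of 1737 can independently be on or off in c.
count = 2^6 = 64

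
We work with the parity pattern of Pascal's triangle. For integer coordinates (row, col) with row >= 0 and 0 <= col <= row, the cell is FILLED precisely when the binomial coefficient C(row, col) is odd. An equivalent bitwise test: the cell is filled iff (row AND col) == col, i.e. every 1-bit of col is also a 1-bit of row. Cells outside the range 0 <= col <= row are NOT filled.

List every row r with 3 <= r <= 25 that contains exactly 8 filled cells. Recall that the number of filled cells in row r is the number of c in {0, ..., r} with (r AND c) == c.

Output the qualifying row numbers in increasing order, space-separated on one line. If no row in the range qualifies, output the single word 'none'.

Answer: 7 11 13 14 19 21 22 25

Derivation:
Row r has 2^popcount(r) filled cells, so we need popcount(r) = log2(8) = 3.
Scan r = 3..25 and keep those with exactly 3 one-bits:
r=3=11 popcount=2 -> skip
r=4=100 popcount=1 -> skip
r=5=101 popcount=2 -> skip
r=6=110 popcount=2 -> skip
r=7=111 popcount=3 -> KEEP
r=8=1000 popcount=1 -> skip
r=9=1001 popcount=2 -> skip
r=10=1010 popcount=2 -> skip
r=11=1011 popcount=3 -> KEEP
r=12=1100 popcount=2 -> skip
r=13=1101 popcount=3 -> KEEP
r=14=1110 popcount=3 -> KEEP
r=15=1111 popcount=4 -> skip
r=16=10000 popcount=1 -> skip
r=17=10001 popcount=2 -> skip
r=18=10010 popcount=2 -> skip
r=19=10011 popcount=3 -> KEEP
r=20=10100 popcount=2 -> skip
r=21=10101 popcount=3 -> KEEP
r=22=10110 popcount=3 -> KEEP
r=23=10111 popcount=4 -> skip
r=24=11000 popcount=2 -> skip
r=25=11001 popcount=3 -> KEEP
Kept rows: 7 11 13 14 19 21 22 25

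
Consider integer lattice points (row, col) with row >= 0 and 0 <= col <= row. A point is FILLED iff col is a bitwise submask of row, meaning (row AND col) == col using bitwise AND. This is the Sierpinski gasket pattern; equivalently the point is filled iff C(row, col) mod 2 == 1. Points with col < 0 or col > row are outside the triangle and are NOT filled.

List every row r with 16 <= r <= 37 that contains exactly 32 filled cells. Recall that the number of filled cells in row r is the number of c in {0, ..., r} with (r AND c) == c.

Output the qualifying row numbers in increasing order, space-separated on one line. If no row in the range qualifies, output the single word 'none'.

Answer: 31

Derivation:
Row r has 2^popcount(r) filled cells, so we need popcount(r) = log2(32) = 5.
Scan r = 16..37 and keep those with exactly 5 one-bits:
r=16=10000 popcount=1 -> skip
r=17=10001 popcount=2 -> skip
r=18=10010 popcount=2 -> skip
r=19=10011 popcount=3 -> skip
r=20=10100 popcount=2 -> skip
r=21=10101 popcount=3 -> skip
r=22=10110 popcount=3 -> skip
r=23=10111 popcount=4 -> skip
r=24=11000 popcount=2 -> skip
r=25=11001 popcount=3 -> skip
r=26=11010 popcount=3 -> skip
r=27=11011 popcount=4 -> skip
r=28=11100 popcount=3 -> skip
r=29=11101 popcount=4 -> skip
r=30=11110 popcount=4 -> skip
r=31=11111 popcount=5 -> KEEP
r=32=100000 popcount=1 -> skip
r=33=100001 popcount=2 -> skip
r=34=100010 popcount=2 -> skip
r=35=100011 popcount=3 -> skip
r=36=100100 popcount=2 -> skip
r=37=100101 popcount=3 -> skip
Kept rows: 31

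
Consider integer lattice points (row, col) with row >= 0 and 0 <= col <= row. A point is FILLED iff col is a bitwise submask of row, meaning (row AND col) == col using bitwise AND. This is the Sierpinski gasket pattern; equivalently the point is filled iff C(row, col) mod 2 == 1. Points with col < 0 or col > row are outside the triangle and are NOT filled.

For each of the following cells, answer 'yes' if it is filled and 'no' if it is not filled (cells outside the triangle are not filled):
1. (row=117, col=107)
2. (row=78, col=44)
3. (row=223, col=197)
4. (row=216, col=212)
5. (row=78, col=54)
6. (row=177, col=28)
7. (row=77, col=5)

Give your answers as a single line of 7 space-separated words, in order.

Answer: no no yes no no no yes

Derivation:
(117,107): row=0b1110101, col=0b1101011, row AND col = 0b1100001 = 97; 97 != 107 -> empty
(78,44): row=0b1001110, col=0b101100, row AND col = 0b1100 = 12; 12 != 44 -> empty
(223,197): row=0b11011111, col=0b11000101, row AND col = 0b11000101 = 197; 197 == 197 -> filled
(216,212): row=0b11011000, col=0b11010100, row AND col = 0b11010000 = 208; 208 != 212 -> empty
(78,54): row=0b1001110, col=0b110110, row AND col = 0b110 = 6; 6 != 54 -> empty
(177,28): row=0b10110001, col=0b11100, row AND col = 0b10000 = 16; 16 != 28 -> empty
(77,5): row=0b1001101, col=0b101, row AND col = 0b101 = 5; 5 == 5 -> filled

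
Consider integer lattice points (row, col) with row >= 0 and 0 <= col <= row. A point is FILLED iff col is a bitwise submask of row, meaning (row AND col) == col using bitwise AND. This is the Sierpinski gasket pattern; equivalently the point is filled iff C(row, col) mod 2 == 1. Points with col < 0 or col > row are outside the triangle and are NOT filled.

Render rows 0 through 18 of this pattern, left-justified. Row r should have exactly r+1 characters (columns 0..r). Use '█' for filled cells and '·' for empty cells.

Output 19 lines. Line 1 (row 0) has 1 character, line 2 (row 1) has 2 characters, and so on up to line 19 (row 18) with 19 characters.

Answer: █
██
█·█
████
█···█
██··██
█·█·█·█
████████
█·······█
██······██
█·█·····█·█
████····████
█···█···█···█
██··██··██··██
█·█·█·█·█·█·█·█
████████████████
█···············█
██··············██
█·█·············█·█

Derivation:
r0=0: █
r1=1: ██
r2=10: █·█
r3=11: ████
r4=100: █···█
r5=101: ██··██
r6=110: █·█·█·█
r7=111: ████████
r8=1000: █·······█
r9=1001: ██······██
r10=1010: █·█·····█·█
r11=1011: ████····████
r12=1100: █···█···█···█
r13=1101: ██··██··██··██
r14=1110: █·█·█·█·█·█·█·█
r15=1111: ████████████████
r16=10000: █···············█
r17=10001: ██··············██
r18=10010: █·█·············█·█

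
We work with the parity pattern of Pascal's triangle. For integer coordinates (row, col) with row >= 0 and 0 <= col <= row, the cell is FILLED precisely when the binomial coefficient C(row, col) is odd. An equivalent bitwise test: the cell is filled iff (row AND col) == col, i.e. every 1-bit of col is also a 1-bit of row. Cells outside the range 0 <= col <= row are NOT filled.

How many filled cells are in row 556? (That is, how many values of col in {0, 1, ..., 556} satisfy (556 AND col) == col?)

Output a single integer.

Answer: 16

Derivation:
556 in binary = 1000101100
popcount(556) = number of 1-bits in 1000101100 = 4
A col c satisfies (556 AND c) == c iff every set bit of c is also set in 556; each of the 4 set bits of 556 can independently be on or off in c.
count = 2^4 = 16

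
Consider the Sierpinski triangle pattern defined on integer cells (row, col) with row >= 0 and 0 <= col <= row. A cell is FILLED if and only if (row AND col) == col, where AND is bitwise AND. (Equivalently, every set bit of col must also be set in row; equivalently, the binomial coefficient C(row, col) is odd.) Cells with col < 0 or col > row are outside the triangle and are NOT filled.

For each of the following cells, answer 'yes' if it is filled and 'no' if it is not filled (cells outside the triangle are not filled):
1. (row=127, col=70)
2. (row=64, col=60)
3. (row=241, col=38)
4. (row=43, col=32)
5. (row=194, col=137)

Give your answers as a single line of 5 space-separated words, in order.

Answer: yes no no yes no

Derivation:
(127,70): row=0b1111111, col=0b1000110, row AND col = 0b1000110 = 70; 70 == 70 -> filled
(64,60): row=0b1000000, col=0b111100, row AND col = 0b0 = 0; 0 != 60 -> empty
(241,38): row=0b11110001, col=0b100110, row AND col = 0b100000 = 32; 32 != 38 -> empty
(43,32): row=0b101011, col=0b100000, row AND col = 0b100000 = 32; 32 == 32 -> filled
(194,137): row=0b11000010, col=0b10001001, row AND col = 0b10000000 = 128; 128 != 137 -> empty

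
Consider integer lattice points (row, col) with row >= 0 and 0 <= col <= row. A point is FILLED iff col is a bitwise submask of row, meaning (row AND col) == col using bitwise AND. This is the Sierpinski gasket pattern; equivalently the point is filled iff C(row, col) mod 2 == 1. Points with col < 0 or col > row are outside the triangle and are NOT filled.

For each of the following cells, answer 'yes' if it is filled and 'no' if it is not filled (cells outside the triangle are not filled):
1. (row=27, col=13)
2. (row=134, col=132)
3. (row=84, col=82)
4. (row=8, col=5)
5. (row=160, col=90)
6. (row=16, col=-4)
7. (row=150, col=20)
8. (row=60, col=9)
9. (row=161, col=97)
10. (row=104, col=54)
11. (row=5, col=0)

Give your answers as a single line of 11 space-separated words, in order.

(27,13): row=0b11011, col=0b1101, row AND col = 0b1001 = 9; 9 != 13 -> empty
(134,132): row=0b10000110, col=0b10000100, row AND col = 0b10000100 = 132; 132 == 132 -> filled
(84,82): row=0b1010100, col=0b1010010, row AND col = 0b1010000 = 80; 80 != 82 -> empty
(8,5): row=0b1000, col=0b101, row AND col = 0b0 = 0; 0 != 5 -> empty
(160,90): row=0b10100000, col=0b1011010, row AND col = 0b0 = 0; 0 != 90 -> empty
(16,-4): col outside [0, 16] -> not filled
(150,20): row=0b10010110, col=0b10100, row AND col = 0b10100 = 20; 20 == 20 -> filled
(60,9): row=0b111100, col=0b1001, row AND col = 0b1000 = 8; 8 != 9 -> empty
(161,97): row=0b10100001, col=0b1100001, row AND col = 0b100001 = 33; 33 != 97 -> empty
(104,54): row=0b1101000, col=0b110110, row AND col = 0b100000 = 32; 32 != 54 -> empty
(5,0): row=0b101, col=0b0, row AND col = 0b0 = 0; 0 == 0 -> filled

Answer: no yes no no no no yes no no no yes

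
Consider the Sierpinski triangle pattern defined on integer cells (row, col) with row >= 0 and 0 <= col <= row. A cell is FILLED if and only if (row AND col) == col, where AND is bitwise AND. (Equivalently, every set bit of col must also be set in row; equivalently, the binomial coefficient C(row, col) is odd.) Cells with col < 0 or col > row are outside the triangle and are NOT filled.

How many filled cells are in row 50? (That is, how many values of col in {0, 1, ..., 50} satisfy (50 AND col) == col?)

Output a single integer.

Answer: 8

Derivation:
50 in binary = 110010
popcount(50) = number of 1-bits in 110010 = 3
A col c satisfies (50 AND c) == c iff every set bit of c is also set in 50; each of the 3 set bits of 50 can independently be on or off in c.
count = 2^3 = 8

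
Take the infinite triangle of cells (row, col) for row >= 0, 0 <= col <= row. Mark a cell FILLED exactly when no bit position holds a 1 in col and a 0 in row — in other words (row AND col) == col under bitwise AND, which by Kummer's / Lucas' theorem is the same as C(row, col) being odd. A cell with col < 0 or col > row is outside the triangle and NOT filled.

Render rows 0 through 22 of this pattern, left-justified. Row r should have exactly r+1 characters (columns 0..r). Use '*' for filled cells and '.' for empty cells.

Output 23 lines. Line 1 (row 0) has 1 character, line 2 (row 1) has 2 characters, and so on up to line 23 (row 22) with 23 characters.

Answer: *
**
*.*
****
*...*
**..**
*.*.*.*
********
*.......*
**......**
*.*.....*.*
****....****
*...*...*...*
**..**..**..**
*.*.*.*.*.*.*.*
****************
*...............*
**..............**
*.*.............*.*
****............****
*...*...........*...*
**..**..........**..**
*.*.*.*.........*.*.*.*

Derivation:
r0=0: *
r1=1: **
r2=10: *.*
r3=11: ****
r4=100: *...*
r5=101: **..**
r6=110: *.*.*.*
r7=111: ********
r8=1000: *.......*
r9=1001: **......**
r10=1010: *.*.....*.*
r11=1011: ****....****
r12=1100: *...*...*...*
r13=1101: **..**..**..**
r14=1110: *.*.*.*.*.*.*.*
r15=1111: ****************
r16=10000: *...............*
r17=10001: **..............**
r18=10010: *.*.............*.*
r19=10011: ****............****
r20=10100: *...*...........*...*
r21=10101: **..**..........**..**
r22=10110: *.*.*.*.........*.*.*.*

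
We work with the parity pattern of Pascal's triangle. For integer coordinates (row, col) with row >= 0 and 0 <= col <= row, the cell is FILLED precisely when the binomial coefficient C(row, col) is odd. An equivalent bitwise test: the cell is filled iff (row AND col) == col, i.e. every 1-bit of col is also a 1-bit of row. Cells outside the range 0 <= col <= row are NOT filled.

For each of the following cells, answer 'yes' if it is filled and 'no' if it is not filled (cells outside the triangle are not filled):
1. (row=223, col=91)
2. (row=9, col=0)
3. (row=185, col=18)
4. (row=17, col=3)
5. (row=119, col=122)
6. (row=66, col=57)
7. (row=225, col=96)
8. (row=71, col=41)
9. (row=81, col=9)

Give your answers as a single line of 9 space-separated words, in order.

Answer: yes yes no no no no yes no no

Derivation:
(223,91): row=0b11011111, col=0b1011011, row AND col = 0b1011011 = 91; 91 == 91 -> filled
(9,0): row=0b1001, col=0b0, row AND col = 0b0 = 0; 0 == 0 -> filled
(185,18): row=0b10111001, col=0b10010, row AND col = 0b10000 = 16; 16 != 18 -> empty
(17,3): row=0b10001, col=0b11, row AND col = 0b1 = 1; 1 != 3 -> empty
(119,122): col outside [0, 119] -> not filled
(66,57): row=0b1000010, col=0b111001, row AND col = 0b0 = 0; 0 != 57 -> empty
(225,96): row=0b11100001, col=0b1100000, row AND col = 0b1100000 = 96; 96 == 96 -> filled
(71,41): row=0b1000111, col=0b101001, row AND col = 0b1 = 1; 1 != 41 -> empty
(81,9): row=0b1010001, col=0b1001, row AND col = 0b1 = 1; 1 != 9 -> empty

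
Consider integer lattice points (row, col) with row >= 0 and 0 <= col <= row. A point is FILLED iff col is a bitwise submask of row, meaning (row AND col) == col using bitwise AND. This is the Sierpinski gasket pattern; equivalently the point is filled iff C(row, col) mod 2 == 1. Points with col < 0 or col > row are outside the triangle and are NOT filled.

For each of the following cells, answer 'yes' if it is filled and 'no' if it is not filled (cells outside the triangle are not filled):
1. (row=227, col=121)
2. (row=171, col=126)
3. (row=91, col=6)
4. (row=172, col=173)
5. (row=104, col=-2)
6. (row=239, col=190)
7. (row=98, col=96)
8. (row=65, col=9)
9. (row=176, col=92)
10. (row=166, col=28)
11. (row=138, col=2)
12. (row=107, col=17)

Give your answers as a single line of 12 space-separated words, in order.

Answer: no no no no no no yes no no no yes no

Derivation:
(227,121): row=0b11100011, col=0b1111001, row AND col = 0b1100001 = 97; 97 != 121 -> empty
(171,126): row=0b10101011, col=0b1111110, row AND col = 0b101010 = 42; 42 != 126 -> empty
(91,6): row=0b1011011, col=0b110, row AND col = 0b10 = 2; 2 != 6 -> empty
(172,173): col outside [0, 172] -> not filled
(104,-2): col outside [0, 104] -> not filled
(239,190): row=0b11101111, col=0b10111110, row AND col = 0b10101110 = 174; 174 != 190 -> empty
(98,96): row=0b1100010, col=0b1100000, row AND col = 0b1100000 = 96; 96 == 96 -> filled
(65,9): row=0b1000001, col=0b1001, row AND col = 0b1 = 1; 1 != 9 -> empty
(176,92): row=0b10110000, col=0b1011100, row AND col = 0b10000 = 16; 16 != 92 -> empty
(166,28): row=0b10100110, col=0b11100, row AND col = 0b100 = 4; 4 != 28 -> empty
(138,2): row=0b10001010, col=0b10, row AND col = 0b10 = 2; 2 == 2 -> filled
(107,17): row=0b1101011, col=0b10001, row AND col = 0b1 = 1; 1 != 17 -> empty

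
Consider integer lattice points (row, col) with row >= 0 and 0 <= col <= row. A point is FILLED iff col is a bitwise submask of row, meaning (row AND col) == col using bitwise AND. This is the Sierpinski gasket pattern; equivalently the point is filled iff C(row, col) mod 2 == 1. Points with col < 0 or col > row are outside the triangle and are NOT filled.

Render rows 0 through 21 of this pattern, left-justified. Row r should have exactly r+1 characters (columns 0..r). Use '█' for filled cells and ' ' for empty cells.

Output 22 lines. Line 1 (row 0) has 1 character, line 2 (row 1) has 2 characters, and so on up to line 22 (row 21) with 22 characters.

Answer: █
██
█ █
████
█   █
██  ██
█ █ █ █
████████
█       █
██      ██
█ █     █ █
████    ████
█   █   █   █
██  ██  ██  ██
█ █ █ █ █ █ █ █
████████████████
█               █
██              ██
█ █             █ █
████            ████
█   █           █   █
██  ██          ██  ██

Derivation:
r0=0: █
r1=1: ██
r2=10: █ █
r3=11: ████
r4=100: █   █
r5=101: ██  ██
r6=110: █ █ █ █
r7=111: ████████
r8=1000: █       █
r9=1001: ██      ██
r10=1010: █ █     █ █
r11=1011: ████    ████
r12=1100: █   █   █   █
r13=1101: ██  ██  ██  ██
r14=1110: █ █ █ █ █ █ █ █
r15=1111: ████████████████
r16=10000: █               █
r17=10001: ██              ██
r18=10010: █ █             █ █
r19=10011: ████            ████
r20=10100: █   █           █   █
r21=10101: ██  ██          ██  ██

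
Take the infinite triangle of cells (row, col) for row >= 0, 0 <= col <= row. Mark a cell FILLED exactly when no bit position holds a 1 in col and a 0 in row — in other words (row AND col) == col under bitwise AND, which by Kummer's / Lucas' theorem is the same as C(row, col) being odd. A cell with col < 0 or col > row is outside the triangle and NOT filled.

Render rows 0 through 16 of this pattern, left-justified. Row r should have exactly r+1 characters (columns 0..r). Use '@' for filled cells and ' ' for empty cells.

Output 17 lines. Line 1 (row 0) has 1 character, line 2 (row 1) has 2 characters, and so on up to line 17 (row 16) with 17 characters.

Answer: @
@@
@ @
@@@@
@   @
@@  @@
@ @ @ @
@@@@@@@@
@       @
@@      @@
@ @     @ @
@@@@    @@@@
@   @   @   @
@@  @@  @@  @@
@ @ @ @ @ @ @ @
@@@@@@@@@@@@@@@@
@               @

Derivation:
r0=0: @
r1=1: @@
r2=10: @ @
r3=11: @@@@
r4=100: @   @
r5=101: @@  @@
r6=110: @ @ @ @
r7=111: @@@@@@@@
r8=1000: @       @
r9=1001: @@      @@
r10=1010: @ @     @ @
r11=1011: @@@@    @@@@
r12=1100: @   @   @   @
r13=1101: @@  @@  @@  @@
r14=1110: @ @ @ @ @ @ @ @
r15=1111: @@@@@@@@@@@@@@@@
r16=10000: @               @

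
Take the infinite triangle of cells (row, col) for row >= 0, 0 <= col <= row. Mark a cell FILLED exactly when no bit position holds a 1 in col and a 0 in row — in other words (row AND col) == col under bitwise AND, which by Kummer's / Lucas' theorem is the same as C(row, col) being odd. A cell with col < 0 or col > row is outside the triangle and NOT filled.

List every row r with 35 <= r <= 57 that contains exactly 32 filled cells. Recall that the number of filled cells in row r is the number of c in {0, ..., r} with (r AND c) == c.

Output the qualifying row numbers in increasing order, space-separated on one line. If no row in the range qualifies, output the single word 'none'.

Answer: 47 55

Derivation:
Row r has 2^popcount(r) filled cells, so we need popcount(r) = log2(32) = 5.
Scan r = 35..57 and keep those with exactly 5 one-bits:
r=35=100011 popcount=3 -> skip
r=36=100100 popcount=2 -> skip
r=37=100101 popcount=3 -> skip
r=38=100110 popcount=3 -> skip
r=39=100111 popcount=4 -> skip
r=40=101000 popcount=2 -> skip
r=41=101001 popcount=3 -> skip
r=42=101010 popcount=3 -> skip
r=43=101011 popcount=4 -> skip
r=44=101100 popcount=3 -> skip
r=45=101101 popcount=4 -> skip
r=46=101110 popcount=4 -> skip
r=47=101111 popcount=5 -> KEEP
r=48=110000 popcount=2 -> skip
r=49=110001 popcount=3 -> skip
r=50=110010 popcount=3 -> skip
r=51=110011 popcount=4 -> skip
r=52=110100 popcount=3 -> skip
r=53=110101 popcount=4 -> skip
r=54=110110 popcount=4 -> skip
r=55=110111 popcount=5 -> KEEP
r=56=111000 popcount=3 -> skip
r=57=111001 popcount=4 -> skip
Kept rows: 47 55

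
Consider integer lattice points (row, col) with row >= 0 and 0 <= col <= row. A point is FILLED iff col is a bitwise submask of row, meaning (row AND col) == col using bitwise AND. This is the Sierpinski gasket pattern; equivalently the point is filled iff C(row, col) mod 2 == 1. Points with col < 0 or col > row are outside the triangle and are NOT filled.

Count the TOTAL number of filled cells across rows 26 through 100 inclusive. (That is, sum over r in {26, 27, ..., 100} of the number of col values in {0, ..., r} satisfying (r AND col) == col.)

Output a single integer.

r26=11010 pc3: +8 =8
r27=11011 pc4: +16 =24
r28=11100 pc3: +8 =32
r29=11101 pc4: +16 =48
r30=11110 pc4: +16 =64
r31=11111 pc5: +32 =96
r32=100000 pc1: +2 =98
r33=100001 pc2: +4 =102
r34=100010 pc2: +4 =106
r35=100011 pc3: +8 =114
r36=100100 pc2: +4 =118
r37=100101 pc3: +8 =126
r38=100110 pc3: +8 =134
r39=100111 pc4: +16 =150
r40=101000 pc2: +4 =154
r41=101001 pc3: +8 =162
r42=101010 pc3: +8 =170
r43=101011 pc4: +16 =186
r44=101100 pc3: +8 =194
r45=101101 pc4: +16 =210
r46=101110 pc4: +16 =226
r47=101111 pc5: +32 =258
r48=110000 pc2: +4 =262
r49=110001 pc3: +8 =270
r50=110010 pc3: +8 =278
r51=110011 pc4: +16 =294
r52=110100 pc3: +8 =302
r53=110101 pc4: +16 =318
r54=110110 pc4: +16 =334
r55=110111 pc5: +32 =366
r56=111000 pc3: +8 =374
r57=111001 pc4: +16 =390
r58=111010 pc4: +16 =406
r59=111011 pc5: +32 =438
r60=111100 pc4: +16 =454
r61=111101 pc5: +32 =486
r62=111110 pc5: +32 =518
r63=111111 pc6: +64 =582
r64=1000000 pc1: +2 =584
r65=1000001 pc2: +4 =588
r66=1000010 pc2: +4 =592
r67=1000011 pc3: +8 =600
r68=1000100 pc2: +4 =604
r69=1000101 pc3: +8 =612
r70=1000110 pc3: +8 =620
r71=1000111 pc4: +16 =636
r72=1001000 pc2: +4 =640
r73=1001001 pc3: +8 =648
r74=1001010 pc3: +8 =656
r75=1001011 pc4: +16 =672
r76=1001100 pc3: +8 =680
r77=1001101 pc4: +16 =696
r78=1001110 pc4: +16 =712
r79=1001111 pc5: +32 =744
r80=1010000 pc2: +4 =748
r81=1010001 pc3: +8 =756
r82=1010010 pc3: +8 =764
r83=1010011 pc4: +16 =780
r84=1010100 pc3: +8 =788
r85=1010101 pc4: +16 =804
r86=1010110 pc4: +16 =820
r87=1010111 pc5: +32 =852
r88=1011000 pc3: +8 =860
r89=1011001 pc4: +16 =876
r90=1011010 pc4: +16 =892
r91=1011011 pc5: +32 =924
r92=1011100 pc4: +16 =940
r93=1011101 pc5: +32 =972
r94=1011110 pc5: +32 =1004
r95=1011111 pc6: +64 =1068
r96=1100000 pc2: +4 =1072
r97=1100001 pc3: +8 =1080
r98=1100010 pc3: +8 =1088
r99=1100011 pc4: +16 =1104
r100=1100100 pc3: +8 =1112

Answer: 1112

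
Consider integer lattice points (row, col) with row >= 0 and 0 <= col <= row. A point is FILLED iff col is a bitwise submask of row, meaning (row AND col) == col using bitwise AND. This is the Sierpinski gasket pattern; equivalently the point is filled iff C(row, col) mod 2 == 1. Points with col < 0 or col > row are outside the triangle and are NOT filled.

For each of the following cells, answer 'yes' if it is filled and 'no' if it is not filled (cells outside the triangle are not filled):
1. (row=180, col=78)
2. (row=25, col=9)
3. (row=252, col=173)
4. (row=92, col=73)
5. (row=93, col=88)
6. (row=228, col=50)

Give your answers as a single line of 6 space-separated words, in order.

(180,78): row=0b10110100, col=0b1001110, row AND col = 0b100 = 4; 4 != 78 -> empty
(25,9): row=0b11001, col=0b1001, row AND col = 0b1001 = 9; 9 == 9 -> filled
(252,173): row=0b11111100, col=0b10101101, row AND col = 0b10101100 = 172; 172 != 173 -> empty
(92,73): row=0b1011100, col=0b1001001, row AND col = 0b1001000 = 72; 72 != 73 -> empty
(93,88): row=0b1011101, col=0b1011000, row AND col = 0b1011000 = 88; 88 == 88 -> filled
(228,50): row=0b11100100, col=0b110010, row AND col = 0b100000 = 32; 32 != 50 -> empty

Answer: no yes no no yes no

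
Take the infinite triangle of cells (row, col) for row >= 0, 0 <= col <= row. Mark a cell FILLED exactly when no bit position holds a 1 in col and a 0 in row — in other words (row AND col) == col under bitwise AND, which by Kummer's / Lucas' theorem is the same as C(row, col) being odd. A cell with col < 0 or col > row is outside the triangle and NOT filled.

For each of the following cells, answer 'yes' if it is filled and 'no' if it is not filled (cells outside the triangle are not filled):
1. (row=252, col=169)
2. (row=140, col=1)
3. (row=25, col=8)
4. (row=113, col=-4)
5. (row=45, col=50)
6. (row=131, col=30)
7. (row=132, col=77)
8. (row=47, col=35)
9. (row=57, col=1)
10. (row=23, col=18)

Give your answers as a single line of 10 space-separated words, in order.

(252,169): row=0b11111100, col=0b10101001, row AND col = 0b10101000 = 168; 168 != 169 -> empty
(140,1): row=0b10001100, col=0b1, row AND col = 0b0 = 0; 0 != 1 -> empty
(25,8): row=0b11001, col=0b1000, row AND col = 0b1000 = 8; 8 == 8 -> filled
(113,-4): col outside [0, 113] -> not filled
(45,50): col outside [0, 45] -> not filled
(131,30): row=0b10000011, col=0b11110, row AND col = 0b10 = 2; 2 != 30 -> empty
(132,77): row=0b10000100, col=0b1001101, row AND col = 0b100 = 4; 4 != 77 -> empty
(47,35): row=0b101111, col=0b100011, row AND col = 0b100011 = 35; 35 == 35 -> filled
(57,1): row=0b111001, col=0b1, row AND col = 0b1 = 1; 1 == 1 -> filled
(23,18): row=0b10111, col=0b10010, row AND col = 0b10010 = 18; 18 == 18 -> filled

Answer: no no yes no no no no yes yes yes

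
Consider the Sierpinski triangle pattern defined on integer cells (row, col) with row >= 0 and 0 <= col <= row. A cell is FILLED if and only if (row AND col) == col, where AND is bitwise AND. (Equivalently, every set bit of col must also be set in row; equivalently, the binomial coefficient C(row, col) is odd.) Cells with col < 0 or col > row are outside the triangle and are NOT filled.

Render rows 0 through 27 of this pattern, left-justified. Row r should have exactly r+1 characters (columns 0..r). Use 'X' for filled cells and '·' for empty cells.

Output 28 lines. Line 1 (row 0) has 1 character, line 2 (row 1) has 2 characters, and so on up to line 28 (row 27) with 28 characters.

r0=0: X
r1=1: XX
r2=10: X·X
r3=11: XXXX
r4=100: X···X
r5=101: XX··XX
r6=110: X·X·X·X
r7=111: XXXXXXXX
r8=1000: X·······X
r9=1001: XX······XX
r10=1010: X·X·····X·X
r11=1011: XXXX····XXXX
r12=1100: X···X···X···X
r13=1101: XX··XX··XX··XX
r14=1110: X·X·X·X·X·X·X·X
r15=1111: XXXXXXXXXXXXXXXX
r16=10000: X···············X
r17=10001: XX··············XX
r18=10010: X·X·············X·X
r19=10011: XXXX············XXXX
r20=10100: X···X···········X···X
r21=10101: XX··XX··········XX··XX
r22=10110: X·X·X·X·········X·X·X·X
r23=10111: XXXXXXXX········XXXXXXXX
r24=11000: X·······X·······X·······X
r25=11001: XX······XX······XX······XX
r26=11010: X·X·····X·X·····X·X·····X·X
r27=11011: XXXX····XXXX····XXXX····XXXX

Answer: X
XX
X·X
XXXX
X···X
XX··XX
X·X·X·X
XXXXXXXX
X·······X
XX······XX
X·X·····X·X
XXXX····XXXX
X···X···X···X
XX··XX··XX··XX
X·X·X·X·X·X·X·X
XXXXXXXXXXXXXXXX
X···············X
XX··············XX
X·X·············X·X
XXXX············XXXX
X···X···········X···X
XX··XX··········XX··XX
X·X·X·X·········X·X·X·X
XXXXXXXX········XXXXXXXX
X·······X·······X·······X
XX······XX······XX······XX
X·X·····X·X·····X·X·····X·X
XXXX····XXXX····XXXX····XXXX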